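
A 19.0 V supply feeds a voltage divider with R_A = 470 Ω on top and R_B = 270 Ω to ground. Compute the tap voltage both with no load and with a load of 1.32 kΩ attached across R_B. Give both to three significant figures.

Unloaded: 6.93 V; loaded: 6.14 V

Open-circuit: V = 19.0 × 270/(470 + 270) = 6.93 V.
With the load, R_B becomes R_B‖R_L = 224.2 Ω, so V = 19.0 × 224.2/694.2 = 6.14 V.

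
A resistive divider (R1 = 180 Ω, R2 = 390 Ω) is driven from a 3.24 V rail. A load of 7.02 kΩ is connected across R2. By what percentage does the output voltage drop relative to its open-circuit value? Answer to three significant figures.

1.72 %

The divider's output (Thévenin) resistance is R1‖R2 = 123.2 Ω.
Fractional drop under load = R_th/(R_th + R_L) = 123.2 / (123.2 + 7020) = 0.01724.
So the output falls by 1.72 %.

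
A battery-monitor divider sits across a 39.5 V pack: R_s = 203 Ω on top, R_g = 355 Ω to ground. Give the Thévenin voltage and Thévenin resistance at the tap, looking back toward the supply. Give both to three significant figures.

V_th = 25.1 V, R_th = 129 Ω

V_th is the open-circuit tap voltage: 39.5 × 355/(203 + 355) = 25.1 V.
With the supply zeroed, R_s and R_g appear in parallel from the tap: R_th = R_s‖R_g = (203 × 355)/558.0 = 129 Ω.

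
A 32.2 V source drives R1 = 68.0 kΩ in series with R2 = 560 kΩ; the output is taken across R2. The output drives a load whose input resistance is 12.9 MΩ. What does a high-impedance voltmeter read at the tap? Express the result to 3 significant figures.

V_out ≈ 28.6 V

The load sits in parallel with R2: R2‖R_L = (560 × 12900) / (560 + 12900) = 536.7 kΩ.
V_out = 32.2 × 536.7 / (68.0 + 536.7) = 32.2 × 536.7/604.7 = 28.6 V.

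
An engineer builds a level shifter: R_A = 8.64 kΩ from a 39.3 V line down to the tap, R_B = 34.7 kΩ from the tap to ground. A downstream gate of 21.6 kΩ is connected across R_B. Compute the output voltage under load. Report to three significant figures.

The load sits in parallel with R_B: R_B‖R_L = (34.7 × 21.6) / (34.7 + 21.6) = 13.31 kΩ.
V_out = 39.3 × 13.31 / (8.64 + 13.31) = 39.3 × 13.31/21.95 = 23.8 V.

V_out ≈ 23.8 V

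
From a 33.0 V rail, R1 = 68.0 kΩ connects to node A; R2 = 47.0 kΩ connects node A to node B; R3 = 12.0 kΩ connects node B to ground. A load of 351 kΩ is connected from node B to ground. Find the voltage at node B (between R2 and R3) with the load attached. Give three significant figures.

V ≈ 3.02 V

At node B, R3 is in parallel with the load: R3‖R_L = 11.60 kΩ.
Below node A the resistance is R2 + (R3‖R_L) = 58.60 kΩ, so V_A = 33.0 × 58.60/126.6 = 15.28 V.
Then V_B = V_A × (R3‖R_L)/(R2 + R3‖R_L) = 15.28 × 11.60/58.60 = 3.02 V.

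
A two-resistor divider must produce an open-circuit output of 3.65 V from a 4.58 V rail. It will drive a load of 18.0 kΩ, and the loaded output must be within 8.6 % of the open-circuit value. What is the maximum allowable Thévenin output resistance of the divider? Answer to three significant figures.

R_th ≤ 1.69 kΩ

Loading drop = R_th/(R_th + R_L) ≤ 0.0860, so R_th ≤ R_L · ε/(1−ε) = 18.0 kΩ × 0.0860/0.9140 = 1.69 kΩ.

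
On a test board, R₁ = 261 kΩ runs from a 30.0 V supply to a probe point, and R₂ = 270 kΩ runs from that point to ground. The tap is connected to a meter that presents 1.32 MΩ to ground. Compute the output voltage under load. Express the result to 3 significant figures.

V_out ≈ 13.9 V

The load sits in parallel with R₂: R₂‖R_L = (270 × 1320) / (270 + 1320) = 224.2 kΩ.
V_out = 30.0 × 224.2 / (261 + 224.2) = 30.0 × 224.2/485.2 = 13.9 V.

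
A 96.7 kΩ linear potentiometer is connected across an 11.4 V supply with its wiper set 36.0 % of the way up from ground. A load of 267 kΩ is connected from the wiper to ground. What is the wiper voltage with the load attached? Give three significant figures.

V ≈ 3.79 V

The wiper splits the pot into (1−α)R = 61.89 kΩ above and αR = 34.81 kΩ below.
Lower section ‖ load = 30.80 kΩ.
V_wiper = 11.4 × 30.80/(61.89 + 30.80) = 3.79 V.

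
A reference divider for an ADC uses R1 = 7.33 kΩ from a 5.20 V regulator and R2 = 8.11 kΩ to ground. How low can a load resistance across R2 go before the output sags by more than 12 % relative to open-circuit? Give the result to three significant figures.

R_L(min) ≈ 28.2 kΩ

Output resistance R_th = R1‖R2 = (7.33 × 8.11)/15.44 = 3.850 kΩ.
The fractional drop is R_th/(R_th + R_L); requiring this ≤ 0.120 gives R_L ≥ R_th(1/0.120 − 1) = 3.850 × 7.333 = 28.2 kΩ.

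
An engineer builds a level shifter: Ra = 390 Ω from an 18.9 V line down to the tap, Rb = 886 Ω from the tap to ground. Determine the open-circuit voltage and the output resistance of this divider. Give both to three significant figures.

V_th = 13.1 V, R_th = 271 Ω

V_th is the open-circuit tap voltage: 18.9 × 886/(390 + 886) = 13.1 V.
With the supply zeroed, Ra and Rb appear in parallel from the tap: R_th = Ra‖Rb = (390 × 886)/1276 = 271 Ω.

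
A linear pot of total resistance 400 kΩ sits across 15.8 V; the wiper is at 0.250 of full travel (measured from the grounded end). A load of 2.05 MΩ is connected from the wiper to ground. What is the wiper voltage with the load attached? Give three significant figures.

V ≈ 3.81 V

The wiper splits the pot into (1−α)R = 300.0 kΩ above and αR = 100.0 kΩ below.
Lower section ‖ load = 95.35 kΩ.
V_wiper = 15.8 × 95.35/(300.0 + 95.35) = 3.81 V.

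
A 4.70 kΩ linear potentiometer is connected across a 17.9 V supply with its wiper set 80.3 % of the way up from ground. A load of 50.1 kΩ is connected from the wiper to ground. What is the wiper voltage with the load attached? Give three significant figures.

The wiper splits the pot into (1−α)R = 925.9 Ω above and αR = 3774 Ω below.
Lower section ‖ load = 3510 Ω.
V_wiper = 17.9 × 3510/(925.9 + 3510) = 14.2 V.

V ≈ 14.2 V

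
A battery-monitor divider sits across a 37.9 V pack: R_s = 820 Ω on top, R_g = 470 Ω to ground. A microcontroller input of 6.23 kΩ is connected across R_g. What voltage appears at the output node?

The load sits in parallel with R_g: R_g‖R_L = (470 × 6230) / (470 + 6230) = 437.0 Ω.
V_out = 37.9 × 437.0 / (820 + 437.0) = 37.9 × 437.0/1257 = 13.2 V.

V_out ≈ 13.2 V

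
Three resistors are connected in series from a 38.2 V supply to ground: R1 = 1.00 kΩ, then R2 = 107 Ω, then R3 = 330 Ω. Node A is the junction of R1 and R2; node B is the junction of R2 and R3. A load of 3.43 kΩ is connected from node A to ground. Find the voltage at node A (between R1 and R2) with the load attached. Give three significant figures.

V ≈ 10.7 V

Below node A the series string R2+R3 = 437.0 Ω sits in parallel with the 3430 Ω load: 387.6 Ω.
V_A = 38.2 × 387.6/(1000 + 387.6) = 10.7 V.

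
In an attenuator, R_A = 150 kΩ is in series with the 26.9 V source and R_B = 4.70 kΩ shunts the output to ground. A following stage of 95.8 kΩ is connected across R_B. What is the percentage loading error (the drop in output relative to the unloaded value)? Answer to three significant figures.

4.54 %

The divider's output (Thévenin) resistance is R_A‖R_B = 4.557 kΩ.
Fractional drop under load = R_th/(R_th + R_L) = 4.557 / (4.557 + 95.8) = 0.04541.
So the output falls by 4.54 %.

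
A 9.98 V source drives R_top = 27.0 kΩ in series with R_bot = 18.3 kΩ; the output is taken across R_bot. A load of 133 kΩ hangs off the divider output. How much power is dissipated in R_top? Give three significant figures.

Total resistance from the source is R_top + (R_bot‖R_L) = 43.09 kΩ, so I = 9.98/43.09 kΩ = 0.2316 mA.
P = I²·R_top = (0.2316 mA)² × 27.0 kΩ = 1.45 mW.

P ≈ 1.45 mW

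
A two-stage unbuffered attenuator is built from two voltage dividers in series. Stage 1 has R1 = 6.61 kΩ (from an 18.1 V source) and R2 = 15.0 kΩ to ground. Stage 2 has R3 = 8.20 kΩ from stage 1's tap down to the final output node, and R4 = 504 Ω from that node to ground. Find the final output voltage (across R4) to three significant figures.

Stage 2 presents R3+R4 = 8704 Ω as a load on stage 1's tap.
Stage 1's lower leg becomes R2‖(R3+R4) = 5508 Ω, so V_mid = 18.1 × 5508/12120 = 8.227 V.
Stage 2 is itself unloaded: V_out = V_mid × R4/(R3+R4) = 8.227 × 504/8704 = 0.476 V.

V_out ≈ 0.476 V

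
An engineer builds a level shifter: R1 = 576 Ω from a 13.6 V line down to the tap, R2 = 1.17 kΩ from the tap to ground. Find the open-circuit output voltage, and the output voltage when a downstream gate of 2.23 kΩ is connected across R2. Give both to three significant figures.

Open-circuit: V = 13.6 × 1170/(576 + 1170) = 9.11 V.
With the load, R2 becomes R2‖R_L = 767.4 Ω, so V = 13.6 × 767.4/1343 = 7.77 V.

Unloaded: 9.11 V; loaded: 7.77 V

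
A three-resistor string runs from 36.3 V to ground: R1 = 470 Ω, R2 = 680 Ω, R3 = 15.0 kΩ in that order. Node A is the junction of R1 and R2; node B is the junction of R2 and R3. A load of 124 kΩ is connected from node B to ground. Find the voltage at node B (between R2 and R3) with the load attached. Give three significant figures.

V ≈ 33.4 V

At node B, R3 is in parallel with the load: R3‖R_L = 13380 Ω.
Below node A the resistance is R2 + (R3‖R_L) = 14060 Ω, so V_A = 36.3 × 14060/14530 = 35.13 V.
Then V_B = V_A × (R3‖R_L)/(R2 + R3‖R_L) = 35.13 × 13380/14060 = 33.4 V.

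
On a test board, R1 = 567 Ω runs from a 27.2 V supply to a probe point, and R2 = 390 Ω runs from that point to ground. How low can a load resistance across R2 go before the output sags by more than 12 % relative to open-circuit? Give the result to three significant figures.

R_L(min) ≈ 1.69 kΩ

Output resistance R_th = R1‖R2 = (567 × 390)/957.0 = 231.1 Ω.
The fractional drop is R_th/(R_th + R_L); requiring this ≤ 0.120 gives R_L ≥ R_th(1/0.120 − 1) = 231.1 × 7.333 = 1.69 kΩ.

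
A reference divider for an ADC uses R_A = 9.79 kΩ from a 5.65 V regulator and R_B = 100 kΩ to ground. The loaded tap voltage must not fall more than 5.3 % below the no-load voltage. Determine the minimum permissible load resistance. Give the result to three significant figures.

Output resistance R_th = R_A‖R_B = (9.79 × 100)/109.8 = 8.917 kΩ.
The fractional drop is R_th/(R_th + R_L); requiring this ≤ 0.0530 gives R_L ≥ R_th(1/0.0530 − 1) = 8.917 × 17.87 = 159 kΩ.

R_L(min) ≈ 159 kΩ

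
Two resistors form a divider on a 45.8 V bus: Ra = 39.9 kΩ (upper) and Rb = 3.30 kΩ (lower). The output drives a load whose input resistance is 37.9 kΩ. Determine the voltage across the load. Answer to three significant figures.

V_out ≈ 3.24 V

The load sits in parallel with Rb: Rb‖R_L = (3.30 × 37.9) / (3.30 + 37.9) = 3.036 kΩ.
V_out = 45.8 × 3.036 / (39.9 + 3.036) = 45.8 × 3.036/42.94 = 3.24 V.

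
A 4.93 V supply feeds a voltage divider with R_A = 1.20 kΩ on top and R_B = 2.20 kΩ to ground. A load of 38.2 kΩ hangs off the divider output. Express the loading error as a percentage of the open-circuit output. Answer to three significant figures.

1.99 %

The divider's output (Thévenin) resistance is R_A‖R_B = 0.7765 kΩ.
Fractional drop under load = R_th/(R_th + R_L) = 0.7765 / (0.7765 + 38.2) = 0.01992.
So the output falls by 1.99 %.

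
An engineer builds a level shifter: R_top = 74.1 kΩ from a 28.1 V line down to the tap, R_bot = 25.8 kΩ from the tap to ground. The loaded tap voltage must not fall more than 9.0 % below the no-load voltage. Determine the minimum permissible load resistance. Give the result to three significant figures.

R_L(min) ≈ 193 kΩ

Output resistance R_th = R_top‖R_bot = (74.1 × 25.8)/99.90 = 19.14 kΩ.
The fractional drop is R_th/(R_th + R_L); requiring this ≤ 0.0900 gives R_L ≥ R_th(1/0.0900 − 1) = 19.14 × 10.11 = 193 kΩ.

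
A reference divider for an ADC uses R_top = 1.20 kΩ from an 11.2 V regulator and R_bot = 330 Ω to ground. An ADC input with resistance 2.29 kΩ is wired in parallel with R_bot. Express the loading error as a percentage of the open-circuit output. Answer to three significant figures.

Unloaded V = 11.2 × 330/1530 = 2.4157 V.
Loaded: R_bot‖R_L = 288.4 Ω, giving V = 11.2 × 288.4/1488 = 2.1704 V.
Drop = (2.4157 − 2.1704) / 2.4157 = 10.2 %.

10.2 %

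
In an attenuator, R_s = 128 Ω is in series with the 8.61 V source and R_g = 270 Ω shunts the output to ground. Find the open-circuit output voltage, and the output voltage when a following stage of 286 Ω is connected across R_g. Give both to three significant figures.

Unloaded: 5.84 V; loaded: 4.48 V

Open-circuit: V = 8.61 × 270/(128 + 270) = 5.84 V.
With the load, R_g becomes R_g‖R_L = 138.9 Ω, so V = 8.61 × 138.9/266.9 = 4.48 V.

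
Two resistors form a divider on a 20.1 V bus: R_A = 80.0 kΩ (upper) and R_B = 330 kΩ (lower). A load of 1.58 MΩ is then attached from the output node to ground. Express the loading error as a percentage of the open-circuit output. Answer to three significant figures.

3.92 %

The divider's output (Thévenin) resistance is R_A‖R_B = 64.39 kΩ.
Fractional drop under load = R_th/(R_th + R_L) = 64.39 / (64.39 + 1580) = 0.03916.
So the output falls by 3.92 %.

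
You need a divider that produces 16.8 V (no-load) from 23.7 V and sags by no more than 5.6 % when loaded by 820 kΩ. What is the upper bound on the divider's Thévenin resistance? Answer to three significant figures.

Loading drop = R_th/(R_th + R_L) ≤ 0.0560, so R_th ≤ R_L · ε/(1−ε) = 820 kΩ × 0.0560/0.9440 = 48.6 kΩ.
(Any R1, R2 with R2/(R1+R2) = 0.709 and R1‖R2 ≤ 48.6 kΩ will meet the spec.)

R_th ≤ 48.6 kΩ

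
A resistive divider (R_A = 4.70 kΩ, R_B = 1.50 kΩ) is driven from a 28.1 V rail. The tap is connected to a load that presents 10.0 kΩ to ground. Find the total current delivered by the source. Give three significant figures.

I ≈ 4.68 mA

R_B‖R_L = 1.304 kΩ, so the source sees R_A + R_B‖R_L = 6.004 kΩ.
I = 28.1 V / 6.004 kΩ = 4.68 mA.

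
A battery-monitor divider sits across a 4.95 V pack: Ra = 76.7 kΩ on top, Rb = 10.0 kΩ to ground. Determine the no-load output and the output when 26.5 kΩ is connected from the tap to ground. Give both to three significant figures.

Unloaded: 0.571 V; loaded: 0.428 V

Open-circuit: V = 4.95 × 10.0/(76.7 + 10.0) = 0.571 V.
With the load, Rb becomes Rb‖R_L = 7.260 kΩ, so V = 4.95 × 7.260/83.96 = 0.428 V.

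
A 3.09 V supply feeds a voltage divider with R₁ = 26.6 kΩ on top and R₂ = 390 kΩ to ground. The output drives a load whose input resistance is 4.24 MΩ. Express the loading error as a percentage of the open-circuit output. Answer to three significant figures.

0.584 %

The divider's output (Thévenin) resistance is R₁‖R₂ = 24.90 kΩ.
Fractional drop under load = R_th/(R_th + R_L) = 24.90 / (24.90 + 4240) = 0.005839.
So the output falls by 0.584 %.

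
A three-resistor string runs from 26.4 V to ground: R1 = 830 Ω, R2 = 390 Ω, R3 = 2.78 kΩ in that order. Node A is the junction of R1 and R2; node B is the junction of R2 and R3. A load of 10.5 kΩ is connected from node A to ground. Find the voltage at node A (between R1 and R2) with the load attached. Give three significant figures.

Below node A the series string R2+R3 = 3170 Ω sits in parallel with the 10500 Ω load: 2435 Ω.
V_A = 26.4 × 2435/(830 + 2435) = 19.7 V.

V ≈ 19.7 V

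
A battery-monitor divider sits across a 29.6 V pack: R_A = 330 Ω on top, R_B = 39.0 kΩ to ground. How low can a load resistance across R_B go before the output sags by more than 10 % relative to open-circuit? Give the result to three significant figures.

Output resistance R_th = R_A‖R_B = (330 × 39000)/39330 = 327.2 Ω.
The fractional drop is R_th/(R_th + R_L); requiring this ≤ 0.100 gives R_L ≥ R_th(1/0.100 − 1) = 327.2 × 9.000 = 2.95 kΩ.

R_L(min) ≈ 2.95 kΩ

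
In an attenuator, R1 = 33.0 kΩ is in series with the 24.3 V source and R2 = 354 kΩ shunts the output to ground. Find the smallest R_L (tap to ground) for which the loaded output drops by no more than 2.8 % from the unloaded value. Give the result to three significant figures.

Output resistance R_th = R1‖R2 = (33.0 × 354)/387.0 = 30.19 kΩ.
The fractional drop is R_th/(R_th + R_L); requiring this ≤ 0.0280 gives R_L ≥ R_th(1/0.0280 − 1) = 30.19 × 34.71 = 1.05 MΩ.

R_L(min) ≈ 1.05 MΩ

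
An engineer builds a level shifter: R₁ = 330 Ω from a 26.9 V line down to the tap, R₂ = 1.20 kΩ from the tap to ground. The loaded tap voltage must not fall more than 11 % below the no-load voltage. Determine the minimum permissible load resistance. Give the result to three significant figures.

R_L(min) ≈ 2.09 kΩ

Output resistance R_th = R₁‖R₂ = (330 × 1200)/1530 = 258.8 Ω.
The fractional drop is R_th/(R_th + R_L); requiring this ≤ 0.110 gives R_L ≥ R_th(1/0.110 − 1) = 258.8 × 8.091 = 2.09 kΩ.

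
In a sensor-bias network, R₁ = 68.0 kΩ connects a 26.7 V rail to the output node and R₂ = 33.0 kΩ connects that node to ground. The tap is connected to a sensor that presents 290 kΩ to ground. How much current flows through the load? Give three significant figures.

I_L ≈ 0.0279 mA

R₂‖R_L = 29.63 kΩ; V_out = 26.7 × 29.63/97.63 = 8.103 V.
I_L = V_out / R_L = 8.103 / 290 kΩ = 0.0279 mA.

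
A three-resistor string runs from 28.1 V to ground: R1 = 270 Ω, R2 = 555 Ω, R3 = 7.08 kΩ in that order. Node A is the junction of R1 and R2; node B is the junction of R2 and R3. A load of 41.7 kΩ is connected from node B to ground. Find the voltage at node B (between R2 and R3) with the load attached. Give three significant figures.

At node B, R3 is in parallel with the load: R3‖R_L = 6052 Ω.
Below node A the resistance is R2 + (R3‖R_L) = 6607 Ω, so V_A = 28.1 × 6607/6877 = 27.00 V.
Then V_B = V_A × (R3‖R_L)/(R2 + R3‖R_L) = 27.00 × 6052/6607 = 24.7 V.

V ≈ 24.7 V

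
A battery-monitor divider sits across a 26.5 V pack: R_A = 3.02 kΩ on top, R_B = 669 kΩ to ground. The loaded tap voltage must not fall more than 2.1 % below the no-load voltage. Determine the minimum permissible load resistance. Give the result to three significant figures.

R_L(min) ≈ 140 kΩ

Output resistance R_th = R_A‖R_B = (3.02 × 669)/672.0 = 3.006 kΩ.
The fractional drop is R_th/(R_th + R_L); requiring this ≤ 0.0210 gives R_L ≥ R_th(1/0.0210 − 1) = 3.006 × 46.62 = 140 kΩ.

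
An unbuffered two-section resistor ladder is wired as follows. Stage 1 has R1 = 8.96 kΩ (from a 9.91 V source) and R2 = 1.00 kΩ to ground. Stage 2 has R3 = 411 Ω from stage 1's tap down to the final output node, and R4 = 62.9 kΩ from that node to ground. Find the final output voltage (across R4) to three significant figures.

Stage 2 presents R3+R4 = 63310 Ω as a load on stage 1's tap.
Stage 1's lower leg becomes R2‖(R3+R4) = 984.5 Ω, so V_mid = 9.91 × 984.5/9944 = 0.9810 V.
Stage 2 is itself unloaded: V_out = V_mid × R4/(R3+R4) = 0.9810 × 62900/63310 = 0.975 V.

V_out ≈ 0.975 V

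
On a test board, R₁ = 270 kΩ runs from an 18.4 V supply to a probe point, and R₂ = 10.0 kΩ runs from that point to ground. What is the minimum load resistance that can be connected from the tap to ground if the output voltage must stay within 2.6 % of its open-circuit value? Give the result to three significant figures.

R_L(min) ≈ 361 kΩ

Output resistance R_th = R₁‖R₂ = (270 × 10.0)/280.0 = 9.643 kΩ.
The fractional drop is R_th/(R_th + R_L); requiring this ≤ 0.0260 gives R_L ≥ R_th(1/0.0260 − 1) = 9.643 × 37.46 = 361 kΩ.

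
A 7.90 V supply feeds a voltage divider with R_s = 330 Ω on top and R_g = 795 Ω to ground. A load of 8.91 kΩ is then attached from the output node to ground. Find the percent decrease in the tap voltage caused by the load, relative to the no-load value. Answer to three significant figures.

The divider's output (Thévenin) resistance is R_s‖R_g = 233.2 Ω.
Fractional drop under load = R_th/(R_th + R_L) = 233.2 / (233.2 + 8910) = 0.02551.
So the output falls by 2.55 %.

2.55 %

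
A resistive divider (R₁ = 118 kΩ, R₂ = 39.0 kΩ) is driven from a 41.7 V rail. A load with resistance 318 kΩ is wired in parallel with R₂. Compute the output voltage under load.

The load sits in parallel with R₂: R₂‖R_L = (39.0 × 318) / (39.0 + 318) = 34.74 kΩ.
V_out = 41.7 × 34.74 / (118 + 34.74) = 41.7 × 34.74/152.7 = 9.48 V.
(Unloaded it would have been 10.4 V.)

V_out ≈ 9.48 V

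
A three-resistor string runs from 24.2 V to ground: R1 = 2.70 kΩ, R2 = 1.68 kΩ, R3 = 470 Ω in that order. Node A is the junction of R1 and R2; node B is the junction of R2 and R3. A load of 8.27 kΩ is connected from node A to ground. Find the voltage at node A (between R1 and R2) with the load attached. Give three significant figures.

V ≈ 9.37 V

Below node A the series string R2+R3 = 2150 Ω sits in parallel with the 8270 Ω load: 1706 Ω.
V_A = 24.2 × 1706/(2700 + 1706) = 9.37 V.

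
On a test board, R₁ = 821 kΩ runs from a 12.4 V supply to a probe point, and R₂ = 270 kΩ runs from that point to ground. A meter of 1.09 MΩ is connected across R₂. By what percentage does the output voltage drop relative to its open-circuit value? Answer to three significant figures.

15.7 %

The divider's output (Thévenin) resistance is R₁‖R₂ = 203.2 kΩ.
Fractional drop under load = R_th/(R_th + R_L) = 203.2 / (203.2 + 1090) = 0.1571.
So the output falls by 15.7 %.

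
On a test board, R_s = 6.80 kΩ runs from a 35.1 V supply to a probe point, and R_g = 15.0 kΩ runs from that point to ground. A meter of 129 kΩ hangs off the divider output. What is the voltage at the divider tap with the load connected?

V_out ≈ 23.3 V

The load sits in parallel with R_g: R_g‖R_L = (15.0 × 129) / (15.0 + 129) = 13.44 kΩ.
V_out = 35.1 × 13.44 / (6.80 + 13.44) = 35.1 × 13.44/20.24 = 23.3 V.
(Unloaded it would have been 24.2 V.)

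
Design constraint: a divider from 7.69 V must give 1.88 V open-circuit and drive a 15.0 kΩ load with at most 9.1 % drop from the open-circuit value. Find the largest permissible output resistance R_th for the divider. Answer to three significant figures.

R_th ≤ 1.50 kΩ

Loading drop = R_th/(R_th + R_L) ≤ 0.0910, so R_th ≤ R_L · ε/(1−ε) = 15.0 kΩ × 0.0910/0.9090 = 1.50 kΩ.
(Any R1, R2 with R2/(R1+R2) = 0.244 and R1‖R2 ≤ 1.50 kΩ will meet the spec.)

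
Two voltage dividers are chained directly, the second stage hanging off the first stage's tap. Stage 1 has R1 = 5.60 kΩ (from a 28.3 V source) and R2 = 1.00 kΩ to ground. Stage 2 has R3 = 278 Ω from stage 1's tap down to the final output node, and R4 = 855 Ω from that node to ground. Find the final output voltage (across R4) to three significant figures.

Stage 2 presents R3+R4 = 1133 Ω as a load on stage 1's tap.
Stage 1's lower leg becomes R2‖(R3+R4) = 531.2 Ω, so V_mid = 28.3 × 531.2/6131 = 2.452 V.
Stage 2 is itself unloaded: V_out = V_mid × R4/(R3+R4) = 2.452 × 855/1133 = 1.85 V.

V_out ≈ 1.85 V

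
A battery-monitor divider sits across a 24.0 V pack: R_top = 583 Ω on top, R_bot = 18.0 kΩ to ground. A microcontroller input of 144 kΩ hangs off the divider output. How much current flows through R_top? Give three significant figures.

R_bot‖R_L = 16000 Ω, so the source sees R_top + R_bot‖R_L = 16580 Ω.
I = 24.0 V / 16580 Ω = 1.45 mA.

I ≈ 1.45 mA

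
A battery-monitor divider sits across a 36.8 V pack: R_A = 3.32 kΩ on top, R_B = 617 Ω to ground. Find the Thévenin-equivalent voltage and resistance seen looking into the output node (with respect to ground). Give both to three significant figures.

V_th = 5.77 V, R_th = 520 Ω

V_th is the open-circuit tap voltage: 36.8 × 617/(3320 + 617) = 5.77 V.
With the supply zeroed, R_A and R_B appear in parallel from the tap: R_th = R_A‖R_B = (3320 × 617)/3937 = 520 Ω.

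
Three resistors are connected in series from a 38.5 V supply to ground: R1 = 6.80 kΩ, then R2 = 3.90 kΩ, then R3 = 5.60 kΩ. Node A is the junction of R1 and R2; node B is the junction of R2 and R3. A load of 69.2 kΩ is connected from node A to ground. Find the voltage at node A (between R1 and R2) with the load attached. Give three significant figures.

Below node A the series string R2+R3 = 9.500 kΩ sits in parallel with the 69.2 kΩ load: 8.353 kΩ.
V_A = 38.5 × 8.353/(6.80 + 8.353) = 21.2 V.

V ≈ 21.2 V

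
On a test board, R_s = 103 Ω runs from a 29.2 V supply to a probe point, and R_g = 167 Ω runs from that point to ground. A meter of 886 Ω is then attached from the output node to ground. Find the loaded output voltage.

The load sits in parallel with R_g: R_g‖R_L = (167 × 886) / (167 + 886) = 140.5 Ω.
V_out = 29.2 × 140.5 / (103 + 140.5) = 29.2 × 140.5/243.5 = 16.8 V.
(Unloaded it would have been 18.1 V.)

V_out ≈ 16.8 V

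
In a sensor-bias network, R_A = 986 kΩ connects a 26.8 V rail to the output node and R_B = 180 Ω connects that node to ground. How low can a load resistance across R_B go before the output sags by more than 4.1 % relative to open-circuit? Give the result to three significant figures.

R_L(min) ≈ 4.21 kΩ

Output resistance R_th = R_A‖R_B = (986000 × 180)/986200 = 180.0 Ω.
The fractional drop is R_th/(R_th + R_L); requiring this ≤ 0.0410 gives R_L ≥ R_th(1/0.0410 − 1) = 180.0 × 23.39 = 4.21 kΩ.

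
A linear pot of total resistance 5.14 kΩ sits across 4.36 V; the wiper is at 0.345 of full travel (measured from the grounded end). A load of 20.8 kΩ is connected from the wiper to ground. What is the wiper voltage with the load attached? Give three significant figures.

The wiper splits the pot into (1−α)R = 3.367 kΩ above and αR = 1.773 kΩ below.
Lower section ‖ load = 1.634 kΩ.
V_wiper = 4.36 × 1.634/(3.367 + 1.634) = 1.42 V.

V ≈ 1.42 V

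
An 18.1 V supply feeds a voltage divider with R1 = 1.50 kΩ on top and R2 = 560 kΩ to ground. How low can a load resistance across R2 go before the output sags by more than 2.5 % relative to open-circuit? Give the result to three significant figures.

R_L(min) ≈ 58.3 kΩ

Output resistance R_th = R1‖R2 = (1.50 × 560)/561.5 = 1.496 kΩ.
The fractional drop is R_th/(R_th + R_L); requiring this ≤ 0.0250 gives R_L ≥ R_th(1/0.0250 − 1) = 1.496 × 39.00 = 58.3 kΩ.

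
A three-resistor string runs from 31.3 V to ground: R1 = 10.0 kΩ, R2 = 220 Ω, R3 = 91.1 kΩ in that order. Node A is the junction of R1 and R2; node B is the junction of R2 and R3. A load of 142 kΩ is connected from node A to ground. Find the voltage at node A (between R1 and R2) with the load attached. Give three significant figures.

Below node A the series string R2+R3 = 91320 Ω sits in parallel with the 142000 Ω load: 55580 Ω.
V_A = 31.3 × 55580/(10000 + 55580) = 26.5 V.

V ≈ 26.5 V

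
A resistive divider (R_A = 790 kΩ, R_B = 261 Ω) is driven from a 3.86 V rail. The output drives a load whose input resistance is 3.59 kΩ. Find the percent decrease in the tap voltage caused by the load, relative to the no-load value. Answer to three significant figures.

6.78 %

The divider's output (Thévenin) resistance is R_A‖R_B = 260.9 Ω.
Fractional drop under load = R_th/(R_th + R_L) = 260.9 / (260.9 + 3590) = 0.06775.
So the output falls by 6.78 %.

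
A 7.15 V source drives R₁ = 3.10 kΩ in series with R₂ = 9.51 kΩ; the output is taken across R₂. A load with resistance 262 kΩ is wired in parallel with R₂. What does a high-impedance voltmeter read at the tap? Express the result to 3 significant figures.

The load sits in parallel with R₂: R₂‖R_L = (9.51 × 262) / (9.51 + 262) = 9.177 kΩ.
V_out = 7.15 × 9.177 / (3.10 + 9.177) = 7.15 × 9.177/12.28 = 5.34 V.

V_out ≈ 5.34 V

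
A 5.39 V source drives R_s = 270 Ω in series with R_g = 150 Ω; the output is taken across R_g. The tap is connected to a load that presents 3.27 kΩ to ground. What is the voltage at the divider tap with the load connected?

V_out ≈ 1.87 V

The load sits in parallel with R_g: R_g‖R_L = (150 × 3270) / (150 + 3270) = 143.4 Ω.
V_out = 5.39 × 143.4 / (270 + 143.4) = 5.39 × 143.4/413.4 = 1.87 V.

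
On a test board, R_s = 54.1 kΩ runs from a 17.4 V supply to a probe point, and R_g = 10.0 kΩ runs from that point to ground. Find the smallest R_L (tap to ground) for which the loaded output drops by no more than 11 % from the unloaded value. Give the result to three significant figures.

R_L(min) ≈ 68.3 kΩ

Output resistance R_th = R_s‖R_g = (54.1 × 10.0)/64.10 = 8.440 kΩ.
The fractional drop is R_th/(R_th + R_L); requiring this ≤ 0.110 gives R_L ≥ R_th(1/0.110 − 1) = 8.440 × 8.091 = 68.3 kΩ.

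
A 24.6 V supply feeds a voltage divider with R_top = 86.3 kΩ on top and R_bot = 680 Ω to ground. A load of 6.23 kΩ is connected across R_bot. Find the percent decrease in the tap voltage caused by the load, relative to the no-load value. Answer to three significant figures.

9.77 %

The divider's output (Thévenin) resistance is R_top‖R_bot = 674.7 Ω.
Fractional drop under load = R_th/(R_th + R_L) = 674.7 / (674.7 + 6230) = 0.09771.
So the output falls by 9.77 %.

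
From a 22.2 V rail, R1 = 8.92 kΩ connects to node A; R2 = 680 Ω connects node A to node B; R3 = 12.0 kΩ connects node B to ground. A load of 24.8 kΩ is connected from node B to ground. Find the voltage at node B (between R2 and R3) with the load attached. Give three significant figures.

At node B, R3 is in parallel with the load: R3‖R_L = 8087 Ω.
Below node A the resistance is R2 + (R3‖R_L) = 8767 Ω, so V_A = 22.2 × 8767/17690 = 11.00 V.
Then V_B = V_A × (R3‖R_L)/(R2 + R3‖R_L) = 11.00 × 8087/8767 = 10.2 V.

V ≈ 10.2 V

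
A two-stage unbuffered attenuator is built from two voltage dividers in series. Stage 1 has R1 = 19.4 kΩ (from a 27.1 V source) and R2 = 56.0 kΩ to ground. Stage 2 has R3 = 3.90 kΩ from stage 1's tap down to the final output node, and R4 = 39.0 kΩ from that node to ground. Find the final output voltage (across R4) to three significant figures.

Stage 2 presents R3+R4 = 42.90 kΩ as a load on stage 1's tap.
Stage 1's lower leg becomes R2‖(R3+R4) = 24.29 kΩ, so V_mid = 27.1 × 24.29/43.69 = 15.07 V.
Stage 2 is itself unloaded: V_out = V_mid × R4/(R3+R4) = 15.07 × 39.0/42.90 = 13.7 V.

V_out ≈ 13.7 V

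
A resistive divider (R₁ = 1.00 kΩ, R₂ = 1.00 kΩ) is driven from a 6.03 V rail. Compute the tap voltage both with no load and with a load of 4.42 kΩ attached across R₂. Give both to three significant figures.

Open-circuit: V = 6.03 × 1.00/(1.00 + 1.00) = 3.02 V.
With the load, R₂ becomes R₂‖R_L = 0.8155 kΩ, so V = 6.03 × 0.8155/1.815 = 2.71 V.

Unloaded: 3.02 V; loaded: 2.71 V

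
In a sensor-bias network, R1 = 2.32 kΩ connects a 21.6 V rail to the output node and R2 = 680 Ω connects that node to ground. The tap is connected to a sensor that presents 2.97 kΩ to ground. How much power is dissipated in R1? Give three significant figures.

P ≈ 131 mW

Total resistance from the source is R1 + (R2‖R_L) = 2873 Ω, so I = 21.6/2873 Ω = 7.517 mA.
P = I²·R1 = (7.517 mA)² × 2.32 kΩ = 131 mW.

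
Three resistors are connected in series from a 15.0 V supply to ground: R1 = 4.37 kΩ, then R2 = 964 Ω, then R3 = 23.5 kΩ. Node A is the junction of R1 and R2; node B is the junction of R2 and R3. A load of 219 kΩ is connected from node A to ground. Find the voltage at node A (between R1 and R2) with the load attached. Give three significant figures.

V ≈ 12.5 V

Below node A the series string R2+R3 = 24460 Ω sits in parallel with the 219000 Ω load: 22010 Ω.
V_A = 15.0 × 22010/(4370 + 22010) = 12.5 V.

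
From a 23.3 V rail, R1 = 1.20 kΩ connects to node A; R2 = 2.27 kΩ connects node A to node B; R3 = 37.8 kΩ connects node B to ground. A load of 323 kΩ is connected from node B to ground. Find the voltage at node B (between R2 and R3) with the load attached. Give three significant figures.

V ≈ 21.1 V

At node B, R3 is in parallel with the load: R3‖R_L = 33.84 kΩ.
Below node A the resistance is R2 + (R3‖R_L) = 36.11 kΩ, so V_A = 23.3 × 36.11/37.31 = 22.55 V.
Then V_B = V_A × (R3‖R_L)/(R2 + R3‖R_L) = 22.55 × 33.84/36.11 = 21.1 V.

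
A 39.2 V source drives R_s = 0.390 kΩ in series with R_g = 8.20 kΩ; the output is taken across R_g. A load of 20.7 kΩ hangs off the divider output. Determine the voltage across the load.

V_out ≈ 36.8 V

The load sits in parallel with R_g: R_g‖R_L = (8200 × 20700) / (8200 + 20700) = 5873 Ω.
V_out = 39.2 × 5873 / (390 + 5873) = 39.2 × 5873/6263 = 36.8 V.
(Unloaded it would have been 37.4 V.)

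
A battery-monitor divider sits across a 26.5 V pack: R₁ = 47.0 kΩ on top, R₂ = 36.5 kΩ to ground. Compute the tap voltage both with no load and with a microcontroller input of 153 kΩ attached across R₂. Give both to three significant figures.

Unloaded: 11.6 V; loaded: 10.2 V

Open-circuit: V = 26.5 × 36.5/(47.0 + 36.5) = 11.6 V.
With the load, R₂ becomes R₂‖R_L = 29.47 kΩ, so V = 26.5 × 29.47/76.47 = 10.2 V.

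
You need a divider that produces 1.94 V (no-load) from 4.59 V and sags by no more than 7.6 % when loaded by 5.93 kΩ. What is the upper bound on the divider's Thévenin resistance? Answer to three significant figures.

Loading drop = R_th/(R_th + R_L) ≤ 0.0760, so R_th ≤ R_L · ε/(1−ε) = 5.93 kΩ × 0.0760/0.9240 = 488 Ω.

R_th ≤ 488 Ω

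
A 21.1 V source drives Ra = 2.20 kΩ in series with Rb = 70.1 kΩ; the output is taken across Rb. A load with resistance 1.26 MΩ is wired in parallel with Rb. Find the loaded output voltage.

The load sits in parallel with Rb: Rb‖R_L = (70.1 × 1260) / (70.1 + 1260) = 66.41 kΩ.
V_out = 21.1 × 66.41 / (2.20 + 66.41) = 21.1 × 66.41/68.61 = 20.4 V.

V_out ≈ 20.4 V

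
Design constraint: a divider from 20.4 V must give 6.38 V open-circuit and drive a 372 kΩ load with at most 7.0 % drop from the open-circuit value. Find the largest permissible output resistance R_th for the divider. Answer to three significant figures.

Loading drop = R_th/(R_th + R_L) ≤ 0.0700, so R_th ≤ R_L · ε/(1−ε) = 372 kΩ × 0.0700/0.9300 = 28.0 kΩ.

R_th ≤ 28.0 kΩ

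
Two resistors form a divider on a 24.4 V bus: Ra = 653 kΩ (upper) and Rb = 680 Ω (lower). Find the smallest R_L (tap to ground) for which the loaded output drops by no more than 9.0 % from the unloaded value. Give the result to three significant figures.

Output resistance R_th = Ra‖Rb = (653000 × 680)/653700 = 679.3 Ω.
The fractional drop is R_th/(R_th + R_L); requiring this ≤ 0.0900 gives R_L ≥ R_th(1/0.0900 − 1) = 679.3 × 10.11 = 6.87 kΩ.

R_L(min) ≈ 6.87 kΩ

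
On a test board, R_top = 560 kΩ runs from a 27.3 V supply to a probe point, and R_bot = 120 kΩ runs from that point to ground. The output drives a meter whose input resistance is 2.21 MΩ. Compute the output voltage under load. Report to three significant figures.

The load sits in parallel with R_bot: R_bot‖R_L = (120 × 2210) / (120 + 2210) = 113.8 kΩ.
V_out = 27.3 × 113.8 / (560 + 113.8) = 27.3 × 113.8/673.8 = 4.61 V.

V_out ≈ 4.61 V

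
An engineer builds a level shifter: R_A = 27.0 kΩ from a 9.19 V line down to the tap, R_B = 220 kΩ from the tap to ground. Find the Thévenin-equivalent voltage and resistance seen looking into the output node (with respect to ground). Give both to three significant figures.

V_th = 8.19 V, R_th = 24.0 kΩ

V_th is the open-circuit tap voltage: 9.19 × 220/(27.0 + 220) = 8.19 V.
With the supply zeroed, R_A and R_B appear in parallel from the tap: R_th = R_A‖R_B = (27.0 × 220)/247.0 = 24.0 kΩ.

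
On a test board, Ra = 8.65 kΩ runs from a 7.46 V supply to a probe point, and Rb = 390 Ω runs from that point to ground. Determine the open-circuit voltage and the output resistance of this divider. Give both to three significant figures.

V_th is the open-circuit tap voltage: 7.46 × 390/(8650 + 390) = 0.322 V.
With the supply zeroed, Ra and Rb appear in parallel from the tap: R_th = Ra‖Rb = (8650 × 390)/9040 = 373 Ω.

V_th = 0.322 V, R_th = 373 Ω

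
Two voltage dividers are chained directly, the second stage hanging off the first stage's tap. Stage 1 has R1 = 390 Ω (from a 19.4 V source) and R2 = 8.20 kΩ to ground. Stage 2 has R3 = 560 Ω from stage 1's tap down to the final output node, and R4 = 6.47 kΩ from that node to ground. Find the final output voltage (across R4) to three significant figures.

Stage 2 presents R3+R4 = 7030 Ω as a load on stage 1's tap.
Stage 1's lower leg becomes R2‖(R3+R4) = 3785 Ω, so V_mid = 19.4 × 3785/4175 = 17.59 V.
Stage 2 is itself unloaded: V_out = V_mid × R4/(R3+R4) = 17.59 × 6470/7030 = 16.2 V.

V_out ≈ 16.2 V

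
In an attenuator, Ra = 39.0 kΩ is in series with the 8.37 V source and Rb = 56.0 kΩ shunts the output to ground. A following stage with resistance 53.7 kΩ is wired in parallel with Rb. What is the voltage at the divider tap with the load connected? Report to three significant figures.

The load sits in parallel with Rb: Rb‖R_L = (56.0 × 53.7) / (56.0 + 53.7) = 27.41 kΩ.
V_out = 8.37 × 27.41 / (39.0 + 27.41) = 8.37 × 27.41/66.41 = 3.45 V.

V_out ≈ 3.45 V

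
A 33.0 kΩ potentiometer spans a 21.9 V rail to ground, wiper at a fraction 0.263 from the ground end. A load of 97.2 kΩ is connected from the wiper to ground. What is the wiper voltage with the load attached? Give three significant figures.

The wiper splits the pot into (1−α)R = 24.32 kΩ above and αR = 8.679 kΩ below.
Lower section ‖ load = 7.968 kΩ.
V_wiper = 21.9 × 7.968/(24.32 + 7.968) = 5.40 V.

V ≈ 5.40 V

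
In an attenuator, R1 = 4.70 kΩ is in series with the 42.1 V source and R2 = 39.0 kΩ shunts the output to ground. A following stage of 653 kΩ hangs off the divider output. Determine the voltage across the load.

V_out ≈ 37.3 V

The load sits in parallel with R2: R2‖R_L = (39.0 × 653) / (39.0 + 653) = 36.80 kΩ.
V_out = 42.1 × 36.80 / (4.70 + 36.80) = 42.1 × 36.80/41.50 = 37.3 V.
(Unloaded it would have been 37.6 V.)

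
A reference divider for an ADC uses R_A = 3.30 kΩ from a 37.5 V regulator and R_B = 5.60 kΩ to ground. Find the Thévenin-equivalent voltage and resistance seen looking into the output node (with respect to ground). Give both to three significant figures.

V_th is the open-circuit tap voltage: 37.5 × 5.60/(3.30 + 5.60) = 23.6 V.
With the supply zeroed, R_A and R_B appear in parallel from the tap: R_th = R_A‖R_B = (3.30 × 5.60)/8.900 = 2.08 kΩ.

V_th = 23.6 V, R_th = 2.08 kΩ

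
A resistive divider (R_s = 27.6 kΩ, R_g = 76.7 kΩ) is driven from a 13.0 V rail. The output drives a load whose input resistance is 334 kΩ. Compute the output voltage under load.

V_out ≈ 9.01 V

The load sits in parallel with R_g: R_g‖R_L = (76.7 × 334) / (76.7 + 334) = 62.38 kΩ.
V_out = 13.0 × 62.38 / (27.6 + 62.38) = 13.0 × 62.38/89.98 = 9.01 V.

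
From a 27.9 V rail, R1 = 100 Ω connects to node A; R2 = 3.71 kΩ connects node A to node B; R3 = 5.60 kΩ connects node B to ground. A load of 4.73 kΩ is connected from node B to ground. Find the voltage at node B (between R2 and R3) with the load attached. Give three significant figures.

V ≈ 11.2 V

At node B, R3 is in parallel with the load: R3‖R_L = 2564 Ω.
Below node A the resistance is R2 + (R3‖R_L) = 6274 Ω, so V_A = 27.9 × 6274/6374 = 27.46 V.
Then V_B = V_A × (R3‖R_L)/(R2 + R3‖R_L) = 27.46 × 2564/6274 = 11.2 V.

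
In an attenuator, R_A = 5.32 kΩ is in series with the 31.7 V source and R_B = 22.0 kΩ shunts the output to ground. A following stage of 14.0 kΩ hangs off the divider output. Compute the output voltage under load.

The load sits in parallel with R_B: R_B‖R_L = (22.0 × 14.0) / (22.0 + 14.0) = 8.556 kΩ.
V_out = 31.7 × 8.556 / (5.32 + 8.556) = 31.7 × 8.556/13.88 = 19.5 V.

V_out ≈ 19.5 V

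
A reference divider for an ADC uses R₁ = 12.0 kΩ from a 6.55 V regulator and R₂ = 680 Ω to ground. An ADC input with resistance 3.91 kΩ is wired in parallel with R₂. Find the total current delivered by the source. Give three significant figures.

I ≈ 0.521 mA

R₂‖R_L = 579.3 Ω, so the source sees R₁ + R₂‖R_L = 12580 Ω.
I = 6.55 V / 12580 Ω = 0.521 mA.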